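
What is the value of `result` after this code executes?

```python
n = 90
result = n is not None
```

n = 90; result = True

True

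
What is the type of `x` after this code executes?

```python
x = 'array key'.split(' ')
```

str.split() returns list

list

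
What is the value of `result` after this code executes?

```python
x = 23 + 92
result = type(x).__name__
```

x is int; result = 'int'

'int'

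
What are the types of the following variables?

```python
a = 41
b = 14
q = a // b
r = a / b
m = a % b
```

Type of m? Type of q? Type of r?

% of ints returns int; // returns int; / returns float

int, int, float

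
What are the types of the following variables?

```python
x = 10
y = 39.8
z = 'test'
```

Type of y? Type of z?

y is assigned a number with a decimal point, so it is a float; z is assigned a quoted string literal, so it is a str

float, str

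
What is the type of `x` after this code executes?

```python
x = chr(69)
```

chr() returns str (single char)

str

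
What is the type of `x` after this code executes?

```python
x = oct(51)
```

oct() returns str representation

str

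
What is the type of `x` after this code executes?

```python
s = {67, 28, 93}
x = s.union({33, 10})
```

set.union() returns a new set

set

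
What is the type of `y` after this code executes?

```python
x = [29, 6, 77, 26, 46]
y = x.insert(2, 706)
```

list.insert() returns None

NoneType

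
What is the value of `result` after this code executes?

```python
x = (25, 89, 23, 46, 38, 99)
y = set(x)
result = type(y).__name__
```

x is tuple; y is set; result = 'set'

'set'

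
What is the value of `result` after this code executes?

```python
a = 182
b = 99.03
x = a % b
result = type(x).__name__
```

a is int; b is float; x is float; result = 'float'

'float'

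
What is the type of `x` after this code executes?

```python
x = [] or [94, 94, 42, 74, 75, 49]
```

'or' returns first truthy value (list)

list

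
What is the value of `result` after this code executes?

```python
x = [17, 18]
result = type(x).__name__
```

x is list; result = 'list'

'list'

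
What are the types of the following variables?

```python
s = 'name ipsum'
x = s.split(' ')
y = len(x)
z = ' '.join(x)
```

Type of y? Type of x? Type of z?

len() returns int; str.split() returns list; str.join() returns str

int, list, str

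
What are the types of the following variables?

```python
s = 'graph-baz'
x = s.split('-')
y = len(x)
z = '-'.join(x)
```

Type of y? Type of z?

len() returns int; str.join() returns str

int, str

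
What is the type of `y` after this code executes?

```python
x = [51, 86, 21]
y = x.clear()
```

list.clear() returns None

NoneType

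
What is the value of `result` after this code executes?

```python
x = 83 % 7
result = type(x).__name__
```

x is int; result = 'int'

'int'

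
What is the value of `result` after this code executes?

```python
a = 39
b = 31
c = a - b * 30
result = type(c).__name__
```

a is int; b is int; c is int; result = 'int'

'int'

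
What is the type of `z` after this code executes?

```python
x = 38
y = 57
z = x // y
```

int // int = int

int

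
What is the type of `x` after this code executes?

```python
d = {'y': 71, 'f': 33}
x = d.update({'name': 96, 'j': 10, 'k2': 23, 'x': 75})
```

dict.update() returns None

NoneType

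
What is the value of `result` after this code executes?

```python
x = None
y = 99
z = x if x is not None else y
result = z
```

x = None; y = 99; z = 99; result = 99

99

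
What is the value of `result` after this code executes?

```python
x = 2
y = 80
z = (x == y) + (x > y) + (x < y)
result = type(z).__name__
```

x is int; y is int; z is int; result = 'int'

'int'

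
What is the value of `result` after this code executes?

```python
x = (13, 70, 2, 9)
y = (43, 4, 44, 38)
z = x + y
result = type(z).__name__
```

x is tuple; y is tuple; z is tuple; result = 'tuple'

'tuple'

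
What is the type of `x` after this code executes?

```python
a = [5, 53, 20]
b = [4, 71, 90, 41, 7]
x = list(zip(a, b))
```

list(zip()) returns a list of tuples

list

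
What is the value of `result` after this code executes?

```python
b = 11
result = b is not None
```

b = 11; result = True

True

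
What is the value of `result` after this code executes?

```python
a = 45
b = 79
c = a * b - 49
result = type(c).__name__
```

a is int; b is int; c is int; result = 'int'

'int'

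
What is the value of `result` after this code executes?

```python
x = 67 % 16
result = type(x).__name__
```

x is int; result = 'int'

'int'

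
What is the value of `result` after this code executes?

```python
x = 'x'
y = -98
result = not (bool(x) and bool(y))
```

x = 'x'; y = -98; result = False

False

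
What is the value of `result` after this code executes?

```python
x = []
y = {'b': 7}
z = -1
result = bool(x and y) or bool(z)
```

x = []; y = {'b': 7}; z = -1; result = True

True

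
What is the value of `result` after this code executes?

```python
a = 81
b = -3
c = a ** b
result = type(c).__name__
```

a is int; b is int; c is float; result = 'float'

'float'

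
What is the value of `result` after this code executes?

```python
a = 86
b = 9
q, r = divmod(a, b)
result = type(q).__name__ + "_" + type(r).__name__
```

a is int; b is int; q is int; r is int; result = 'int_int'

'int_int'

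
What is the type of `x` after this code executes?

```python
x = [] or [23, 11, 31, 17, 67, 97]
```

'or' returns first truthy value (list)

list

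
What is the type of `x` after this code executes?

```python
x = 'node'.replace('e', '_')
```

str.replace() returns str

str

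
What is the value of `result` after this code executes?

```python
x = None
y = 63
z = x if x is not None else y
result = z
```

x = None; y = 63; z = 63; result = 63

63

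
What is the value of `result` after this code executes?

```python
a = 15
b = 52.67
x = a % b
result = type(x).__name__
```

a is int; b is float; x is float; result = 'float'

'float'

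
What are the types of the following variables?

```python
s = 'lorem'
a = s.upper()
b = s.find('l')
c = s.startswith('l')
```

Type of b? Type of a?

find() returns int; upper() returns str

int, str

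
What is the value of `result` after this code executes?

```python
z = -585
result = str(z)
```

z = -585; result = '-585'

'-585'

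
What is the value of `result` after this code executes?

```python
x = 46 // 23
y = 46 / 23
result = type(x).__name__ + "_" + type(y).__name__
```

x is int; y is float; result = 'int_float'

'int_float'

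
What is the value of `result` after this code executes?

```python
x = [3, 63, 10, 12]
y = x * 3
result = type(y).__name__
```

x is list; y is list; result = 'list'

'list'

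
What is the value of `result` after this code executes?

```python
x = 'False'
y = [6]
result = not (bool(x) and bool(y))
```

x = 'False'; y = [6]; result = False

False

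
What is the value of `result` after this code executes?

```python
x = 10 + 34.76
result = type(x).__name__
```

x is float; result = 'float'

'float'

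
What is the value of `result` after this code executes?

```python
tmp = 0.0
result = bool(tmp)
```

tmp = 0.0; result = False

False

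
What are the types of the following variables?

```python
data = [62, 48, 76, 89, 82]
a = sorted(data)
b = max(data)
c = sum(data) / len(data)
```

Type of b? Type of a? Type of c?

max of ints returns int; sorted() returns list; int / int = float

int, list, float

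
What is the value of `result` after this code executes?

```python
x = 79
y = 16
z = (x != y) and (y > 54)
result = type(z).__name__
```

x is int; y is int; z is bool; result = 'bool'

'bool'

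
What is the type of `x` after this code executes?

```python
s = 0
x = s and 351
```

'and' returns first falsy value (0 is int)

int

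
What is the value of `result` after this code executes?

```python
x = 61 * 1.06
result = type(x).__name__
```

x is float; result = 'float'

'float'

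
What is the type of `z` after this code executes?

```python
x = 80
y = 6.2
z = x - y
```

int - float = float

float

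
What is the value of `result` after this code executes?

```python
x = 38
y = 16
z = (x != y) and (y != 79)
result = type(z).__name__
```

x is int; y is int; z is bool; result = 'bool'

'bool'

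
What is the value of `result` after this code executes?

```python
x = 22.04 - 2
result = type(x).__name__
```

x is float; result = 'float'

'float'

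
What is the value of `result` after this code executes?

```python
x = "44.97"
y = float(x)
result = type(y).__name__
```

x is str; y is float; result = 'float'

'float'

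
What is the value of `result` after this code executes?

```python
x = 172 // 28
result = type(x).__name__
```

x is int; result = 'int'

'int'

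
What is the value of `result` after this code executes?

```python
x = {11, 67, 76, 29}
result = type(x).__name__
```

x is set; result = 'set'

'set'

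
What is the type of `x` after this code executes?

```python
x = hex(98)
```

hex() returns str representation

str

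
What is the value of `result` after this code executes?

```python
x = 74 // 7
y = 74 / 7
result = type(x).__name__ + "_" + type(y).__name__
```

x is int; y is float; result = 'int_float'

'int_float'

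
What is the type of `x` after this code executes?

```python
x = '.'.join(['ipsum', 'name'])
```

str.join() returns str

str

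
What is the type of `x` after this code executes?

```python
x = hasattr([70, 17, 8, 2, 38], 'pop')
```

hasattr() returns bool

bool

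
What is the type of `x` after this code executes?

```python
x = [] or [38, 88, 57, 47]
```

'or' returns first truthy value (list)

list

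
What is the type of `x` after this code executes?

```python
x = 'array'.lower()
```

str.lower() returns str

str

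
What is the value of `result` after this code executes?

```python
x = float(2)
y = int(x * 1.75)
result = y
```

x = 2.0; y = 3; result = 3

3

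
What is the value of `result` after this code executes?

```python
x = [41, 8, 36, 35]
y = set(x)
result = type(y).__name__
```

x is list; y is set; result = 'set'

'set'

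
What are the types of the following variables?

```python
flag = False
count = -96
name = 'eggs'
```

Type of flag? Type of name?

flag is assigned the constant False, which has type bool; name is assigned a quoted string literal, so it is a str

bool, str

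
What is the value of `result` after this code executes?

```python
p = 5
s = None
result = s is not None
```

p = 5; s = None; result = False

False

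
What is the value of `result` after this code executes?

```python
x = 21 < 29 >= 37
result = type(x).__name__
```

x is bool; result = 'bool'

'bool'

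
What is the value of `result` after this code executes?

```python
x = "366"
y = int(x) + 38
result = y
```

x = '366'; y = 404; result = 404

404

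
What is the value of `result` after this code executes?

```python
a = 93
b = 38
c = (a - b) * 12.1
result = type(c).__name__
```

a is int; b is int; c is float; result = 'float'

'float'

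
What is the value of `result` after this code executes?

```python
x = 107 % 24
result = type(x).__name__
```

x is int; result = 'int'

'int'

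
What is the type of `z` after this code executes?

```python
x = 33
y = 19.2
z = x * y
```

int * float = float

float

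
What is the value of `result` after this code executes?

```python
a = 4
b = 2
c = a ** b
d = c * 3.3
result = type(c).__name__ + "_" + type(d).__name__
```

a is int; b is int; c is int; d is float; result = 'int_float'

'int_float'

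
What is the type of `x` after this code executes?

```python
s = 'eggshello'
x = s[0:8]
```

Slicing a str returns str

str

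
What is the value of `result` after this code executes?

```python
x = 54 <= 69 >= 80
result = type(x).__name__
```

x is bool; result = 'bool'

'bool'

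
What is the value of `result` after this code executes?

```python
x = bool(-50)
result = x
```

x = True; result = True

True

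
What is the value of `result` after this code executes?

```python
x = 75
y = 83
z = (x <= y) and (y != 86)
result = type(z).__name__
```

x is int; y is int; z is bool; result = 'bool'

'bool'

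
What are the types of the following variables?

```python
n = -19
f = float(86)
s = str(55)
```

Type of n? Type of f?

n is assigned a bare integer (no decimal point), so it is an int; f is assigned the result of calling float(), which returns a float

int, float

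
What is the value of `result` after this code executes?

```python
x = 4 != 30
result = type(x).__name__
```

x is bool; result = 'bool'

'bool'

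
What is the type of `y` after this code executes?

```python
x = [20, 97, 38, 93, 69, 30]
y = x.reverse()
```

list.reverse() returns None

NoneType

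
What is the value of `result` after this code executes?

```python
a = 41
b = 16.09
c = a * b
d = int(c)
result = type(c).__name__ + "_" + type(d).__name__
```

a is int; b is float; c is float; d is int; result = 'float_int'

'float_int'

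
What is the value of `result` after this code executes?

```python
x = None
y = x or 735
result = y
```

x = None; y = 735; result = 735

735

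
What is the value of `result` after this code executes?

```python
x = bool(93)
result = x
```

x = True; result = True

True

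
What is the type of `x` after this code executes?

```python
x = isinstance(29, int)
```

isinstance() returns bool

bool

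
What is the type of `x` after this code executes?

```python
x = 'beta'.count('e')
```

str.count() returns int

int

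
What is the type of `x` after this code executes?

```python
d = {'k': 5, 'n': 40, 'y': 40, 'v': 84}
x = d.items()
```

dict.items() returns dict_items view

dict_items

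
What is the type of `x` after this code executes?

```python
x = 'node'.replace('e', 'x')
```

str.replace() returns str

str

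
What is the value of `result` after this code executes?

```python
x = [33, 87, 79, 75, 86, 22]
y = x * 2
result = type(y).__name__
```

x is list; y is list; result = 'list'

'list'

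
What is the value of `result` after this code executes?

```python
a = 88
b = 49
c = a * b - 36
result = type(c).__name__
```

a is int; b is int; c is int; result = 'int'

'int'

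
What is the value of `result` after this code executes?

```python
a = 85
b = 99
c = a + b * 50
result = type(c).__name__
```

a is int; b is int; c is int; result = 'int'

'int'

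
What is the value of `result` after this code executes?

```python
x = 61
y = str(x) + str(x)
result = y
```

x = 61; y = '6161'; result = '6161'

'6161'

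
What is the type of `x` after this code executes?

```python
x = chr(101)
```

chr() returns str (single char)

str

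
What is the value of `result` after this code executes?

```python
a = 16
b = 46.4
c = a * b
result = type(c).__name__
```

a is int; b is float; c is float; result = 'float'

'float'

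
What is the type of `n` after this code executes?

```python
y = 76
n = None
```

None has type NoneType

NoneType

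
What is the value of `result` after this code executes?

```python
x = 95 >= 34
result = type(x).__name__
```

x is bool; result = 'bool'

'bool'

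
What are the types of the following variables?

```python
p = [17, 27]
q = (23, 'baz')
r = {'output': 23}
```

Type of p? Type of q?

p is assigned a list literal (square brackets); q is assigned a tuple (parenthesized, comma-separated values)

list, tuple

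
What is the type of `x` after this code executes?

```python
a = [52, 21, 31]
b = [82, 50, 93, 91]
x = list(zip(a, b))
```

list(zip()) returns a list of tuples

list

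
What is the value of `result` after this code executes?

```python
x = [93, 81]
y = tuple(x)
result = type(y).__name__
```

x is list; y is tuple; result = 'tuple'

'tuple'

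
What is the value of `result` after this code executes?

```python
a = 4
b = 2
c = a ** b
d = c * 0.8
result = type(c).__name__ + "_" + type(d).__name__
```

a is int; b is int; c is int; d is float; result = 'int_float'

'int_float'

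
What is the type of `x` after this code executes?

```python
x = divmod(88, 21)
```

divmod() returns tuple of (quotient, remainder)

tuple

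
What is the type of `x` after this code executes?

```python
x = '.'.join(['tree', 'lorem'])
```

str.join() returns str

str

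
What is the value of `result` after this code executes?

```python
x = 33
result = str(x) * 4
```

x = 33; result = '33333333'

'33333333'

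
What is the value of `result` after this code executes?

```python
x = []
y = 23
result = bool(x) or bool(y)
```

x = []; y = 23; result = True

True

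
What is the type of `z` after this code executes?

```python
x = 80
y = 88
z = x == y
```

Equality comparison returns bool

bool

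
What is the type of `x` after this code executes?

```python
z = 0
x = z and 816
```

'and' returns first falsy value (0 is int)

int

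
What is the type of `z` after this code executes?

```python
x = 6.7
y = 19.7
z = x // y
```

float // float = float

float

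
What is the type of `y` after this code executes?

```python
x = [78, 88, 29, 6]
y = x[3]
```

Indexing list[int] returns int

int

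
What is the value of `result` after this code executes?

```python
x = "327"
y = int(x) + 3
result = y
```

x = '327'; y = 330; result = 330

330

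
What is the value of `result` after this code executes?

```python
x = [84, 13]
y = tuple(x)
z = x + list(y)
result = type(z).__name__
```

x is list; y is tuple; z is list; result = 'list'

'list'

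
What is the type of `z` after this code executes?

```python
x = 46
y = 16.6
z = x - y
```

int - float = float

float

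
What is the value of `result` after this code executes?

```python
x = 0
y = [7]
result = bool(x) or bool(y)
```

x = 0; y = [7]; result = True

True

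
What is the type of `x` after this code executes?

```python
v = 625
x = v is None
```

'is' comparison returns bool

bool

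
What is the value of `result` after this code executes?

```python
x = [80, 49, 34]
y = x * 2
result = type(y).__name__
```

x is list; y is list; result = 'list'

'list'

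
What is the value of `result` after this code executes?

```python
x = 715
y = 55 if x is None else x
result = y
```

x = 715; y = 715; result = 715

715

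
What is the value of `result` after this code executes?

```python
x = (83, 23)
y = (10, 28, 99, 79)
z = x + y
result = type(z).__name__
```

x is tuple; y is tuple; z is tuple; result = 'tuple'

'tuple'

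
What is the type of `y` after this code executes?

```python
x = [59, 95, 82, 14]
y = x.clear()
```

list.clear() returns None

NoneType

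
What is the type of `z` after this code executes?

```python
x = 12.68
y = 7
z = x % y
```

float % int = float

float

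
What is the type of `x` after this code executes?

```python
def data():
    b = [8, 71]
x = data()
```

Function without return returns None

NoneType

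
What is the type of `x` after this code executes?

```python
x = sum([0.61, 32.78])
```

sum() of floats returns float

float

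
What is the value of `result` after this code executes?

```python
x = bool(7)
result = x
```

x = True; result = True

True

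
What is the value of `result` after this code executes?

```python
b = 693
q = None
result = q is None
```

b = 693; q = None; result = True

True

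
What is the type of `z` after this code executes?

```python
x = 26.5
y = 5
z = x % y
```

float % int = float

float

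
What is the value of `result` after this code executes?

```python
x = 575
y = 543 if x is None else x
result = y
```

x = 575; y = 575; result = 575

575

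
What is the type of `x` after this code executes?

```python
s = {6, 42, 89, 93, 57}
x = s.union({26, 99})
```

set.union() returns a new set

set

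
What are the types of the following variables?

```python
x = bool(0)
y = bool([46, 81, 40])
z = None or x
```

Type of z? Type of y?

None or bool returns the bool; bool() returns bool

bool, bool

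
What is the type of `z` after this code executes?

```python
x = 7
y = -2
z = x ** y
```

int ** negative = float

float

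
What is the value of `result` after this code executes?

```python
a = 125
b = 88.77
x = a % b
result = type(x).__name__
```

a is int; b is float; x is float; result = 'float'

'float'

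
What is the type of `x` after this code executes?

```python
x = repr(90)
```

repr() returns str

str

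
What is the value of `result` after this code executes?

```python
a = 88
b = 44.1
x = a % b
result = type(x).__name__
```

a is int; b is float; x is float; result = 'float'

'float'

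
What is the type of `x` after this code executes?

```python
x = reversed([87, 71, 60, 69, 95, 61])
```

reversed() on a list returns list_reverseiterator

list_reverseiterator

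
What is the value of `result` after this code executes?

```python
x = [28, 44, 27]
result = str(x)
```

x = [28, 44, 27]; result = '[28, 44, 27]'

'[28, 44, 27]'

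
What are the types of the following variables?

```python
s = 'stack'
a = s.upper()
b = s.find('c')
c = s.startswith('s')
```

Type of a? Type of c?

upper() returns str; startswith() returns bool

str, bool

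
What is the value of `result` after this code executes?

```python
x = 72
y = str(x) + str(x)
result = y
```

x = 72; y = '7272'; result = '7272'

'7272'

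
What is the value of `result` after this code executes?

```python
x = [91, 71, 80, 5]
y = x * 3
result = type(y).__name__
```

x is list; y is list; result = 'list'

'list'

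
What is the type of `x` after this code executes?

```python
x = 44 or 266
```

'or' returns first truthy value (int)

int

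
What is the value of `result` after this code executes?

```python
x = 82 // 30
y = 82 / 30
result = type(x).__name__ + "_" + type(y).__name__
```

x is int; y is float; result = 'int_float'

'int_float'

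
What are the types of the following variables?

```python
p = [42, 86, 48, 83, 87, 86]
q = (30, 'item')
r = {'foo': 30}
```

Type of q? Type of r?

q is assigned a tuple (parenthesized, comma-separated values); r is assigned a dict literal ({key: value})

tuple, dict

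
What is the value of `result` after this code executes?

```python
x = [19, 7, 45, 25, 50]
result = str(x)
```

x = [19, 7, 45, 25, 50]; result = '[19, 7, 45, 25, 50]'

'[19, 7, 45, 25, 50]'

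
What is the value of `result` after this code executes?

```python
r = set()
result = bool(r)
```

r = set(); result = False

False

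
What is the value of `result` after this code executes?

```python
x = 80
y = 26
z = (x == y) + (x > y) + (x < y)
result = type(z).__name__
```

x is int; y is int; z is int; result = 'int'

'int'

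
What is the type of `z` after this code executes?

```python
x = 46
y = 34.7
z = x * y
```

int * float = float

float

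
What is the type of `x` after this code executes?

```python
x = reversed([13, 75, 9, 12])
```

reversed() on a list returns list_reverseiterator

list_reverseiterator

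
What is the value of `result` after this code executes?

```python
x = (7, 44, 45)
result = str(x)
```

x = (7, 44, 45); result = '(7, 44, 45)'

'(7, 44, 45)'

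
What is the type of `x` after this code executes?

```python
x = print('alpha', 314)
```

print() returns None

NoneType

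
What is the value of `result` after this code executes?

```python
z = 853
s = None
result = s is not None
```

z = 853; s = None; result = False

False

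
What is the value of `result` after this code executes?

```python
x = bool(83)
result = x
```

x = True; result = True

True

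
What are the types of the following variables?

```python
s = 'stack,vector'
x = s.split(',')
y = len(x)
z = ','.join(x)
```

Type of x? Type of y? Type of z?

str.split() returns list; len() returns int; str.join() returns str

list, int, str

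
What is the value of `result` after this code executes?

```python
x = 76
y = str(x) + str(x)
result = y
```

x = 76; y = '7676'; result = '7676'

'7676'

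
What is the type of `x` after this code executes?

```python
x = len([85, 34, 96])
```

len() always returns int

int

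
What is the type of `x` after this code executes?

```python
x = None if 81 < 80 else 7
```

81 < 80 is False, so the else branch is taken

int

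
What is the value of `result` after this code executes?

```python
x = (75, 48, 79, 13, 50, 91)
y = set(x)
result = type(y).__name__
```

x is tuple; y is set; result = 'set'

'set'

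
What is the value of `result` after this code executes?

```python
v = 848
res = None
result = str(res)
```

v = 848; res = None; result = 'None'

'None'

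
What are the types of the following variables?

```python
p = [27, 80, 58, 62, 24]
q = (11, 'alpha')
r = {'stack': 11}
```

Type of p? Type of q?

p is assigned a list literal (square brackets); q is assigned a tuple (parenthesized, comma-separated values)

list, tuple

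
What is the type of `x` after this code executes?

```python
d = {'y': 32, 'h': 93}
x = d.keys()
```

.keys() returns dict_keys view

dict_keys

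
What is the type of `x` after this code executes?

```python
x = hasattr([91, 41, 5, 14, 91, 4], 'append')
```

hasattr() returns bool

bool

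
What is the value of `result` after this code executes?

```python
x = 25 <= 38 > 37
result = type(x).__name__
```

x is bool; result = 'bool'

'bool'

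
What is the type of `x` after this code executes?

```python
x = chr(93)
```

chr() returns str (single char)

str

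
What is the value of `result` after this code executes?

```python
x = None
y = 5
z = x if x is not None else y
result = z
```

x = None; y = 5; z = 5; result = 5

5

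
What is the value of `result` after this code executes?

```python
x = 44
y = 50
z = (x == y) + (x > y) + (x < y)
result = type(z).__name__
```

x is int; y is int; z is int; result = 'int'

'int'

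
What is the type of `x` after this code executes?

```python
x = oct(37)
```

oct() returns str representation

str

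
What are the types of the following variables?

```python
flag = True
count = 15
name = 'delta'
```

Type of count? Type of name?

count is assigned a bare integer (no decimal point), so it is an int; name is assigned a quoted string literal, so it is a str

int, str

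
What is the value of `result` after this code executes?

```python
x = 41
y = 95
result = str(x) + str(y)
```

x = 41; y = 95; result = '4195'

'4195'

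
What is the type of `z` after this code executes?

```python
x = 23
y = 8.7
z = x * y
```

int * float = float

float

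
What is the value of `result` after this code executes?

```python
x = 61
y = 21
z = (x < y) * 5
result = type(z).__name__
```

x is int; y is int; z is int; result = 'int'

'int'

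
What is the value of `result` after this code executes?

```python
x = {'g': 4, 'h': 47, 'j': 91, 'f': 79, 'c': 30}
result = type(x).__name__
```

x is dict; result = 'dict'

'dict'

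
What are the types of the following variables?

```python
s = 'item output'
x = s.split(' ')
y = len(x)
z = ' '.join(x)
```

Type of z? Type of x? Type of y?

str.join() returns str; str.split() returns list; len() returns int

str, list, int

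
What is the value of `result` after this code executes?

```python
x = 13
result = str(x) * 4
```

x = 13; result = '13131313'

'13131313'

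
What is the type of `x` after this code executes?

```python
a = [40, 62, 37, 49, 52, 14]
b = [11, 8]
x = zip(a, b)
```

zip() returns a zip object

zip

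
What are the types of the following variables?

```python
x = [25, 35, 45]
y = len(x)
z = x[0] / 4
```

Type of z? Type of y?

int / int = float; len() returns int

float, int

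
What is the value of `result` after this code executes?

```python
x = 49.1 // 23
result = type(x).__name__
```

x is float; result = 'float'

'float'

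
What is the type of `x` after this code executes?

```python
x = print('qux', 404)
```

print() returns None

NoneType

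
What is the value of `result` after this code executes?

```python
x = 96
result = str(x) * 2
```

x = 96; result = '9696'

'9696'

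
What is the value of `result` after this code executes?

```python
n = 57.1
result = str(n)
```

n = 57.1; result = '57.1'

'57.1'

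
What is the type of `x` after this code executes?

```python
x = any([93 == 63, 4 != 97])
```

any() returns bool

bool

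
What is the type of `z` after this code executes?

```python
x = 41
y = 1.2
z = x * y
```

int * float = float

float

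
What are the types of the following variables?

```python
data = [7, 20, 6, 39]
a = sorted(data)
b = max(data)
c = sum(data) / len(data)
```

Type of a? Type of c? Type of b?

sorted() returns list; int / int = float; max of ints returns int

list, float, int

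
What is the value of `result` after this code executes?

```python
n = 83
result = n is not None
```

n = 83; result = True

True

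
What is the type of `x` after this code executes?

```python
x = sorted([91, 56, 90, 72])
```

sorted() always returns list

list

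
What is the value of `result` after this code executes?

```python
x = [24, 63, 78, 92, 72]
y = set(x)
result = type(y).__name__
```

x is list; y is set; result = 'set'

'set'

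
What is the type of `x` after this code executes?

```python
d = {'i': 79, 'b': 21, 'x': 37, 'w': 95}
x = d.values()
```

.values() returns dict_values view

dict_values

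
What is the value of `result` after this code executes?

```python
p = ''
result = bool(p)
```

p = ''; result = False

False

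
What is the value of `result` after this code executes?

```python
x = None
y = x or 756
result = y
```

x = None; y = 756; result = 756

756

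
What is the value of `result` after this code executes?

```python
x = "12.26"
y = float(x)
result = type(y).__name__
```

x is str; y is float; result = 'float'

'float'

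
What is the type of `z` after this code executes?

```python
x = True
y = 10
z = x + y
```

bool + int = int (bool is subclass of int)

int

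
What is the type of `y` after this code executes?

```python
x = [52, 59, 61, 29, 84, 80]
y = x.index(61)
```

list.index() returns int

int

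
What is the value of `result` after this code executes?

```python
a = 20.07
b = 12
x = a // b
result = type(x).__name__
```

a is float; b is int; x is float; result = 'float'

'float'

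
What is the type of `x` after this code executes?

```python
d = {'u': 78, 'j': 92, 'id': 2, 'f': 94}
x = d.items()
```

dict.items() returns dict_items view

dict_items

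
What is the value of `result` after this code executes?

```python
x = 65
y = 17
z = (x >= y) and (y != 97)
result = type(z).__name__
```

x is int; y is int; z is bool; result = 'bool'

'bool'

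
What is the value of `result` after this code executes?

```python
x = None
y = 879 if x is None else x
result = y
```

x = None; y = 879; result = 879

879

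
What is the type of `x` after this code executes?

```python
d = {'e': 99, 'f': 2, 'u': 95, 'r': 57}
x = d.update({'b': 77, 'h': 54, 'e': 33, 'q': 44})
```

dict.update() returns None

NoneType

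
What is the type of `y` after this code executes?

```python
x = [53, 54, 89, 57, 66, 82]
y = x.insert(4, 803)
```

list.insert() returns None

NoneType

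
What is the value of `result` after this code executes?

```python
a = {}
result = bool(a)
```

a = {}; result = False

False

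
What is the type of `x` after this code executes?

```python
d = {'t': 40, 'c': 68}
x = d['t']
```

Accessing dict[str, int] with str key returns int

int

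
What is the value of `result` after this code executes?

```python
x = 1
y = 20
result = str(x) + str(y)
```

x = 1; y = 20; result = '120'

'120'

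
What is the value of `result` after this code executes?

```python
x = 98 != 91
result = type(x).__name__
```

x is bool; result = 'bool'

'bool'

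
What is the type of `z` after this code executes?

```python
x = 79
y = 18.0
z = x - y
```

int - float = float

float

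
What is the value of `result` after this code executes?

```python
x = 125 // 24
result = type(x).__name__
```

x is int; result = 'int'

'int'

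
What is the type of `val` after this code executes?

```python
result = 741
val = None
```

None has type NoneType

NoneType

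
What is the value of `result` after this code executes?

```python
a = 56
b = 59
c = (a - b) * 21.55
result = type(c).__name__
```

a is int; b is int; c is float; result = 'float'

'float'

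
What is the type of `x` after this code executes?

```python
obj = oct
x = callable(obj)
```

callable() returns bool

bool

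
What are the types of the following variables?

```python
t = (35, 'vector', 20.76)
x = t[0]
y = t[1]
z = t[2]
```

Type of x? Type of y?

tuple[0] is int; tuple[1] is str

int, str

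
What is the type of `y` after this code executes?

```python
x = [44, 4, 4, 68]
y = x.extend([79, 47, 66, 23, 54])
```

list.extend() returns None

NoneType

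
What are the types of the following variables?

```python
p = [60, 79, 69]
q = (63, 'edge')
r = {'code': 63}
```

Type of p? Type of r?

p is assigned a list literal (square brackets); r is assigned a dict literal ({key: value})

list, dict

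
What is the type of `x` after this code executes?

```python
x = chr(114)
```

chr() returns str (single char)

str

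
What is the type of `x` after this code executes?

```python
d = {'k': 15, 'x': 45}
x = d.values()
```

.values() returns dict_values view

dict_values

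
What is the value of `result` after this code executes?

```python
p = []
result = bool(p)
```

p = []; result = False

False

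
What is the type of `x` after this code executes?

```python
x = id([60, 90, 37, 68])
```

id() returns int

int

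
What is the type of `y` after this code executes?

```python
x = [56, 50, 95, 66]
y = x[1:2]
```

Slicing a list returns a list

list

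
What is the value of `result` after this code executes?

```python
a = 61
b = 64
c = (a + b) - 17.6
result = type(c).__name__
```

a is int; b is int; c is float; result = 'float'

'float'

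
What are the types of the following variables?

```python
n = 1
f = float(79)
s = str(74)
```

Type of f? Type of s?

f is assigned the result of calling float(), which returns a float; s is assigned the result of calling str(), which returns a str

float, str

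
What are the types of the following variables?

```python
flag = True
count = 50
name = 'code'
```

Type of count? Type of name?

count is assigned a bare integer (no decimal point), so it is an int; name is assigned a quoted string literal, so it is a str

int, str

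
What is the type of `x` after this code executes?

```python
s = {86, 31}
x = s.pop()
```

Popping from set[int] returns int

int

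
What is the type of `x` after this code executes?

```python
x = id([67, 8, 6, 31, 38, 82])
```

id() returns int

int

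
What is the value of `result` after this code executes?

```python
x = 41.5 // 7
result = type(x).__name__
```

x is float; result = 'float'

'float'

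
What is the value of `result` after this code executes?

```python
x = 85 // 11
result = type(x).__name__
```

x is int; result = 'int'

'int'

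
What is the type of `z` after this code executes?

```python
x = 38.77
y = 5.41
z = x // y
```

float // float = float

float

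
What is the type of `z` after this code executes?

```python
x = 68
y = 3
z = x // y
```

int // int = int

int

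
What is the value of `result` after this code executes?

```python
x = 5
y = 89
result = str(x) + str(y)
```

x = 5; y = 89; result = '589'

'589'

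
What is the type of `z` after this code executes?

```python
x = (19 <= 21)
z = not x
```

'not' returns bool

bool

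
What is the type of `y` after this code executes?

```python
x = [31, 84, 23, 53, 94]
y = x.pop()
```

list.pop() returns the popped element

int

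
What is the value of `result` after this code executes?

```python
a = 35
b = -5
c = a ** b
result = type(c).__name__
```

a is int; b is int; c is float; result = 'float'

'float'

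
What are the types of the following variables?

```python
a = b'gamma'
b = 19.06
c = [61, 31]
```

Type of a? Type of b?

a is assigned a bytes literal (b'...' prefix); b is assigned a number with a decimal point, so it is a float

bytes, float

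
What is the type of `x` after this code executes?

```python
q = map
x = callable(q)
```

callable() returns bool

bool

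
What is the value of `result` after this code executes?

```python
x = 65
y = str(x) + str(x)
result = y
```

x = 65; y = '6565'; result = '6565'

'6565'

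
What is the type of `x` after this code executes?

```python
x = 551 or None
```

'or' returns first truthy value

int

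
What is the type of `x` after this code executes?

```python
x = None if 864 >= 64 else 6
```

864 >= 64 is True, so the if branch is taken

NoneType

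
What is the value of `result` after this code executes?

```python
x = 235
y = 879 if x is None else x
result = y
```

x = 235; y = 235; result = 235

235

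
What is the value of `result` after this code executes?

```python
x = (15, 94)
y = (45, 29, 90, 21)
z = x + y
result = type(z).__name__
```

x is tuple; y is tuple; z is tuple; result = 'tuple'

'tuple'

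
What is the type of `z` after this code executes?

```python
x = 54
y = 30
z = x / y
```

int / int = float

float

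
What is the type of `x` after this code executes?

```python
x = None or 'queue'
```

'or' with None returns the other truthy value (str)

str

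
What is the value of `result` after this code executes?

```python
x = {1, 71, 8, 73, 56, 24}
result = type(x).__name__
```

x is set; result = 'set'

'set'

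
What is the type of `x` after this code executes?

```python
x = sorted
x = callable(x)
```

callable() returns bool

bool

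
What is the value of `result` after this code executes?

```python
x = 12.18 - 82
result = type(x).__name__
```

x is float; result = 'float'

'float'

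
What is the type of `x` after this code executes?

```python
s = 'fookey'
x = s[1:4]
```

Slicing a str returns str

str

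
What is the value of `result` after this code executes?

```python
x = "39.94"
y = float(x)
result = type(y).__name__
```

x is str; y is float; result = 'float'

'float'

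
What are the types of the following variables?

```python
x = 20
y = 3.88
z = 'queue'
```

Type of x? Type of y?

x is assigned a bare integer (no decimal point), so it is an int; y is assigned a number with a decimal point, so it is a float

int, float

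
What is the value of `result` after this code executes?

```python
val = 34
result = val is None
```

val = 34; result = False

False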